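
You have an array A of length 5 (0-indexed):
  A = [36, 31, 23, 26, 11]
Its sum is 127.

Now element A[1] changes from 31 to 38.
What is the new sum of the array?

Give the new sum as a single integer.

Answer: 134

Derivation:
Old value at index 1: 31
New value at index 1: 38
Delta = 38 - 31 = 7
New sum = old_sum + delta = 127 + (7) = 134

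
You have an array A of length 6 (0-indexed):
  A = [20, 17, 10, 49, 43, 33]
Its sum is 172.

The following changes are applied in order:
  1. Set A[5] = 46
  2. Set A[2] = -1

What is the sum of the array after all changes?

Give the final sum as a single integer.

Initial sum: 172
Change 1: A[5] 33 -> 46, delta = 13, sum = 185
Change 2: A[2] 10 -> -1, delta = -11, sum = 174

Answer: 174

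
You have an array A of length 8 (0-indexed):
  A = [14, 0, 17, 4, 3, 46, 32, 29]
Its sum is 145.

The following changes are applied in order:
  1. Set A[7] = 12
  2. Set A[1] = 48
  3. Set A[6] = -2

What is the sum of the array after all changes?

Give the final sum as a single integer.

Answer: 142

Derivation:
Initial sum: 145
Change 1: A[7] 29 -> 12, delta = -17, sum = 128
Change 2: A[1] 0 -> 48, delta = 48, sum = 176
Change 3: A[6] 32 -> -2, delta = -34, sum = 142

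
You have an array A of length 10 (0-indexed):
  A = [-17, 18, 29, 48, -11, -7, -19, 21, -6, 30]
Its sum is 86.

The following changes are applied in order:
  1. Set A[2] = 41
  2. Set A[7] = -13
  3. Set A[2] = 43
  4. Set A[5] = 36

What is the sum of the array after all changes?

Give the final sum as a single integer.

Answer: 109

Derivation:
Initial sum: 86
Change 1: A[2] 29 -> 41, delta = 12, sum = 98
Change 2: A[7] 21 -> -13, delta = -34, sum = 64
Change 3: A[2] 41 -> 43, delta = 2, sum = 66
Change 4: A[5] -7 -> 36, delta = 43, sum = 109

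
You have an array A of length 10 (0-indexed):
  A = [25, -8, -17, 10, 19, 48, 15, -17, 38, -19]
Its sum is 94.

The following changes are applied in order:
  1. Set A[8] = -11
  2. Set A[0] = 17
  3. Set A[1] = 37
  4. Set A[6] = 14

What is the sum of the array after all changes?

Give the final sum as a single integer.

Initial sum: 94
Change 1: A[8] 38 -> -11, delta = -49, sum = 45
Change 2: A[0] 25 -> 17, delta = -8, sum = 37
Change 3: A[1] -8 -> 37, delta = 45, sum = 82
Change 4: A[6] 15 -> 14, delta = -1, sum = 81

Answer: 81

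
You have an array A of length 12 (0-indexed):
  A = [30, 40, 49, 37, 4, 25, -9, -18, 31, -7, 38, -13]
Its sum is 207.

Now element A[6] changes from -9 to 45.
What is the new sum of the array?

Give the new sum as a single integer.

Answer: 261

Derivation:
Old value at index 6: -9
New value at index 6: 45
Delta = 45 - -9 = 54
New sum = old_sum + delta = 207 + (54) = 261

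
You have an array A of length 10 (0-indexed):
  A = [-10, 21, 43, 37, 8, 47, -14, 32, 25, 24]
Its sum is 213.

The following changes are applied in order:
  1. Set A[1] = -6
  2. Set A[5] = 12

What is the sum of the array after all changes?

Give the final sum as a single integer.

Initial sum: 213
Change 1: A[1] 21 -> -6, delta = -27, sum = 186
Change 2: A[5] 47 -> 12, delta = -35, sum = 151

Answer: 151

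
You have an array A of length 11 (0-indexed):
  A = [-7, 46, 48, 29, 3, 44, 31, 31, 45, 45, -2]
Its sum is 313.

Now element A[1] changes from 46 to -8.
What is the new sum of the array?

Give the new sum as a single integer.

Answer: 259

Derivation:
Old value at index 1: 46
New value at index 1: -8
Delta = -8 - 46 = -54
New sum = old_sum + delta = 313 + (-54) = 259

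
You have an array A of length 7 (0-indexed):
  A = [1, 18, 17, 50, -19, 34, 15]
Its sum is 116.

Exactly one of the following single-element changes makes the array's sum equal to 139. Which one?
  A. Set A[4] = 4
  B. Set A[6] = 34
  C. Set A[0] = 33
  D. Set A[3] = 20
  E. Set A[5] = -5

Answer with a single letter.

Answer: A

Derivation:
Option A: A[4] -19->4, delta=23, new_sum=116+(23)=139 <-- matches target
Option B: A[6] 15->34, delta=19, new_sum=116+(19)=135
Option C: A[0] 1->33, delta=32, new_sum=116+(32)=148
Option D: A[3] 50->20, delta=-30, new_sum=116+(-30)=86
Option E: A[5] 34->-5, delta=-39, new_sum=116+(-39)=77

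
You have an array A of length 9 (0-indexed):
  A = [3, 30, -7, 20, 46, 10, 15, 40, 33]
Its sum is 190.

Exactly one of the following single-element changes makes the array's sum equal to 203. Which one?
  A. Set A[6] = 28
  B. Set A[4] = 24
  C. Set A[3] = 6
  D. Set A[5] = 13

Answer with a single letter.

Option A: A[6] 15->28, delta=13, new_sum=190+(13)=203 <-- matches target
Option B: A[4] 46->24, delta=-22, new_sum=190+(-22)=168
Option C: A[3] 20->6, delta=-14, new_sum=190+(-14)=176
Option D: A[5] 10->13, delta=3, new_sum=190+(3)=193

Answer: A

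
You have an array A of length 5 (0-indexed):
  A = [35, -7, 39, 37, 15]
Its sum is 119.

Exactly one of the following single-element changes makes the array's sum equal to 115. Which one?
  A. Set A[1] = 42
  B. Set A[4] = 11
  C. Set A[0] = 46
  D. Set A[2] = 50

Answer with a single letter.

Answer: B

Derivation:
Option A: A[1] -7->42, delta=49, new_sum=119+(49)=168
Option B: A[4] 15->11, delta=-4, new_sum=119+(-4)=115 <-- matches target
Option C: A[0] 35->46, delta=11, new_sum=119+(11)=130
Option D: A[2] 39->50, delta=11, new_sum=119+(11)=130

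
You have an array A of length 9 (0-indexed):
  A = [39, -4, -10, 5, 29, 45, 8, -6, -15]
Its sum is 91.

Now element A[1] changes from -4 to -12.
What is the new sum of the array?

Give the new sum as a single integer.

Answer: 83

Derivation:
Old value at index 1: -4
New value at index 1: -12
Delta = -12 - -4 = -8
New sum = old_sum + delta = 91 + (-8) = 83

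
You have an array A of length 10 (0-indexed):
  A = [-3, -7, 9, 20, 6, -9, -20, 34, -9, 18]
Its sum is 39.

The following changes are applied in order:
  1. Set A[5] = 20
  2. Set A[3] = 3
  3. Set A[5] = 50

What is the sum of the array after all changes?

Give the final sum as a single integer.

Answer: 81

Derivation:
Initial sum: 39
Change 1: A[5] -9 -> 20, delta = 29, sum = 68
Change 2: A[3] 20 -> 3, delta = -17, sum = 51
Change 3: A[5] 20 -> 50, delta = 30, sum = 81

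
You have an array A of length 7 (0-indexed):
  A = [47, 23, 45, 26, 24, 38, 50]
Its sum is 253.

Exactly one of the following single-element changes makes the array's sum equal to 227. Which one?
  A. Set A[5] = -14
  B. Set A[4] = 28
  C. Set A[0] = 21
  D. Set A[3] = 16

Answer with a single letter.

Option A: A[5] 38->-14, delta=-52, new_sum=253+(-52)=201
Option B: A[4] 24->28, delta=4, new_sum=253+(4)=257
Option C: A[0] 47->21, delta=-26, new_sum=253+(-26)=227 <-- matches target
Option D: A[3] 26->16, delta=-10, new_sum=253+(-10)=243

Answer: C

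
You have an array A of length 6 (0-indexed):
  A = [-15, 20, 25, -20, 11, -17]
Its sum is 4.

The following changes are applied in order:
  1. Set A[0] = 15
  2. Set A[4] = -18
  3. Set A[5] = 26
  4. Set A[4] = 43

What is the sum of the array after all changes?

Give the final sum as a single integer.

Initial sum: 4
Change 1: A[0] -15 -> 15, delta = 30, sum = 34
Change 2: A[4] 11 -> -18, delta = -29, sum = 5
Change 3: A[5] -17 -> 26, delta = 43, sum = 48
Change 4: A[4] -18 -> 43, delta = 61, sum = 109

Answer: 109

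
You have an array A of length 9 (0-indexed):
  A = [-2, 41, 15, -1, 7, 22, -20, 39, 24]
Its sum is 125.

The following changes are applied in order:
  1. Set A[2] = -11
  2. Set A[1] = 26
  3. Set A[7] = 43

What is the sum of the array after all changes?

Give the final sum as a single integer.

Answer: 88

Derivation:
Initial sum: 125
Change 1: A[2] 15 -> -11, delta = -26, sum = 99
Change 2: A[1] 41 -> 26, delta = -15, sum = 84
Change 3: A[7] 39 -> 43, delta = 4, sum = 88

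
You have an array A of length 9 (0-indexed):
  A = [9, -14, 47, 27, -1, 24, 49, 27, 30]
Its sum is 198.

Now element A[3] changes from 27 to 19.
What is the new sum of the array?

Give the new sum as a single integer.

Answer: 190

Derivation:
Old value at index 3: 27
New value at index 3: 19
Delta = 19 - 27 = -8
New sum = old_sum + delta = 198 + (-8) = 190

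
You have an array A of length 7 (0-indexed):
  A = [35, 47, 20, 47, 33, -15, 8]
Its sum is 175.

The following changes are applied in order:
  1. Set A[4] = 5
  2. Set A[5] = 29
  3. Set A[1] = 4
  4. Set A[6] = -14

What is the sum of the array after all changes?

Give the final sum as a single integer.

Initial sum: 175
Change 1: A[4] 33 -> 5, delta = -28, sum = 147
Change 2: A[5] -15 -> 29, delta = 44, sum = 191
Change 3: A[1] 47 -> 4, delta = -43, sum = 148
Change 4: A[6] 8 -> -14, delta = -22, sum = 126

Answer: 126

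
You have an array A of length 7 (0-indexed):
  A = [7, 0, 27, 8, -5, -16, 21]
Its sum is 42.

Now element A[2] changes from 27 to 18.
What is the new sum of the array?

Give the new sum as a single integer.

Old value at index 2: 27
New value at index 2: 18
Delta = 18 - 27 = -9
New sum = old_sum + delta = 42 + (-9) = 33

Answer: 33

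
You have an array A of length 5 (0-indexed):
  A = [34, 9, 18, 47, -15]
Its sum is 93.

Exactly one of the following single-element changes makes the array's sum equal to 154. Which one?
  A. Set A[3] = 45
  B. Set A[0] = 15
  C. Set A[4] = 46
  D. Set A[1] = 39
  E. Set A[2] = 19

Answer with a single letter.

Option A: A[3] 47->45, delta=-2, new_sum=93+(-2)=91
Option B: A[0] 34->15, delta=-19, new_sum=93+(-19)=74
Option C: A[4] -15->46, delta=61, new_sum=93+(61)=154 <-- matches target
Option D: A[1] 9->39, delta=30, new_sum=93+(30)=123
Option E: A[2] 18->19, delta=1, new_sum=93+(1)=94

Answer: C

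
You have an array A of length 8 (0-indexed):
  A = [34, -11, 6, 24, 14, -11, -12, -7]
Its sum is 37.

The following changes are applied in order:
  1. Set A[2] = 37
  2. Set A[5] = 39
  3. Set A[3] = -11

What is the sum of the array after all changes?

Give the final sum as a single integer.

Initial sum: 37
Change 1: A[2] 6 -> 37, delta = 31, sum = 68
Change 2: A[5] -11 -> 39, delta = 50, sum = 118
Change 3: A[3] 24 -> -11, delta = -35, sum = 83

Answer: 83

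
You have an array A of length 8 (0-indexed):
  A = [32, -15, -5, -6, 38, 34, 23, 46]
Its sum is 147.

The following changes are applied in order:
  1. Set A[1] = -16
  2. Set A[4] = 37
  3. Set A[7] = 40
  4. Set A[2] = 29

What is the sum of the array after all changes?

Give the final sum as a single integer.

Answer: 173

Derivation:
Initial sum: 147
Change 1: A[1] -15 -> -16, delta = -1, sum = 146
Change 2: A[4] 38 -> 37, delta = -1, sum = 145
Change 3: A[7] 46 -> 40, delta = -6, sum = 139
Change 4: A[2] -5 -> 29, delta = 34, sum = 173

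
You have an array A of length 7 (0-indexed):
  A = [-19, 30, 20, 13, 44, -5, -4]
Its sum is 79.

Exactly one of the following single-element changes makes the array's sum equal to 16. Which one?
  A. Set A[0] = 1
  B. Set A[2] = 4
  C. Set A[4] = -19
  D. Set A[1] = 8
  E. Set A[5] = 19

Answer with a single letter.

Answer: C

Derivation:
Option A: A[0] -19->1, delta=20, new_sum=79+(20)=99
Option B: A[2] 20->4, delta=-16, new_sum=79+(-16)=63
Option C: A[4] 44->-19, delta=-63, new_sum=79+(-63)=16 <-- matches target
Option D: A[1] 30->8, delta=-22, new_sum=79+(-22)=57
Option E: A[5] -5->19, delta=24, new_sum=79+(24)=103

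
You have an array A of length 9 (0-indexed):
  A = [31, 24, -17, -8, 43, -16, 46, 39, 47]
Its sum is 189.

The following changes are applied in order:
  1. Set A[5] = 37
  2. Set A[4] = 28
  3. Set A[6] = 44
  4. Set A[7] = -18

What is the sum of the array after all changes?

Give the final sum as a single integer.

Answer: 168

Derivation:
Initial sum: 189
Change 1: A[5] -16 -> 37, delta = 53, sum = 242
Change 2: A[4] 43 -> 28, delta = -15, sum = 227
Change 3: A[6] 46 -> 44, delta = -2, sum = 225
Change 4: A[7] 39 -> -18, delta = -57, sum = 168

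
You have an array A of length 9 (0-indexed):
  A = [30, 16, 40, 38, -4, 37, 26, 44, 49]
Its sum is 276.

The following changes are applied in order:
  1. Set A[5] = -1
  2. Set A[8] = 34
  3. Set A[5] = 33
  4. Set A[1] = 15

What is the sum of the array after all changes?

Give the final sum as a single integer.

Initial sum: 276
Change 1: A[5] 37 -> -1, delta = -38, sum = 238
Change 2: A[8] 49 -> 34, delta = -15, sum = 223
Change 3: A[5] -1 -> 33, delta = 34, sum = 257
Change 4: A[1] 16 -> 15, delta = -1, sum = 256

Answer: 256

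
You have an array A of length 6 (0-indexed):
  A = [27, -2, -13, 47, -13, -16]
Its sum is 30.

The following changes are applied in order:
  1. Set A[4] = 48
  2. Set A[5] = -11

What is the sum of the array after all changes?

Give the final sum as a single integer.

Initial sum: 30
Change 1: A[4] -13 -> 48, delta = 61, sum = 91
Change 2: A[5] -16 -> -11, delta = 5, sum = 96

Answer: 96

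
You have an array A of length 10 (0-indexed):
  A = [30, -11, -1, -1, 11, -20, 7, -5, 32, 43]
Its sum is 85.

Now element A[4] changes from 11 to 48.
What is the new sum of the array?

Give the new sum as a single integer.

Answer: 122

Derivation:
Old value at index 4: 11
New value at index 4: 48
Delta = 48 - 11 = 37
New sum = old_sum + delta = 85 + (37) = 122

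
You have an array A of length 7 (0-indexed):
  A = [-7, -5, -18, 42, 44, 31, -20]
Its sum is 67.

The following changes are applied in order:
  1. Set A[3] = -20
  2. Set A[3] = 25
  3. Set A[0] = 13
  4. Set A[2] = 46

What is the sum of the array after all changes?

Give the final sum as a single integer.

Initial sum: 67
Change 1: A[3] 42 -> -20, delta = -62, sum = 5
Change 2: A[3] -20 -> 25, delta = 45, sum = 50
Change 3: A[0] -7 -> 13, delta = 20, sum = 70
Change 4: A[2] -18 -> 46, delta = 64, sum = 134

Answer: 134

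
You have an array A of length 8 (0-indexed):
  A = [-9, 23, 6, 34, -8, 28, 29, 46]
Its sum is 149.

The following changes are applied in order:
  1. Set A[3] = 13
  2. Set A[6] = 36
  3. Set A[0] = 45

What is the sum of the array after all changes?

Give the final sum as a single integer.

Answer: 189

Derivation:
Initial sum: 149
Change 1: A[3] 34 -> 13, delta = -21, sum = 128
Change 2: A[6] 29 -> 36, delta = 7, sum = 135
Change 3: A[0] -9 -> 45, delta = 54, sum = 189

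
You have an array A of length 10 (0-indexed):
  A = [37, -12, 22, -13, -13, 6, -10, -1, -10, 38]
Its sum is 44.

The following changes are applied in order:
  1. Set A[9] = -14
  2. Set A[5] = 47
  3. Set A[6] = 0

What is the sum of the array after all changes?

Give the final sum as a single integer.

Initial sum: 44
Change 1: A[9] 38 -> -14, delta = -52, sum = -8
Change 2: A[5] 6 -> 47, delta = 41, sum = 33
Change 3: A[6] -10 -> 0, delta = 10, sum = 43

Answer: 43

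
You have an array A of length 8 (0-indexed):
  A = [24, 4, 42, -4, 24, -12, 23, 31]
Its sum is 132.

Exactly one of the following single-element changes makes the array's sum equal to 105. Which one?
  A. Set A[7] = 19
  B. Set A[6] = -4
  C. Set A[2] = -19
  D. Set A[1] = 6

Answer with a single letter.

Option A: A[7] 31->19, delta=-12, new_sum=132+(-12)=120
Option B: A[6] 23->-4, delta=-27, new_sum=132+(-27)=105 <-- matches target
Option C: A[2] 42->-19, delta=-61, new_sum=132+(-61)=71
Option D: A[1] 4->6, delta=2, new_sum=132+(2)=134

Answer: B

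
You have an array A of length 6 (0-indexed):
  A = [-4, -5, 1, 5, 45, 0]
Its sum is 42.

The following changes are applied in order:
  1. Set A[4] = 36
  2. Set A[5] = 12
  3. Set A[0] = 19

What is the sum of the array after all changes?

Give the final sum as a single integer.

Initial sum: 42
Change 1: A[4] 45 -> 36, delta = -9, sum = 33
Change 2: A[5] 0 -> 12, delta = 12, sum = 45
Change 3: A[0] -4 -> 19, delta = 23, sum = 68

Answer: 68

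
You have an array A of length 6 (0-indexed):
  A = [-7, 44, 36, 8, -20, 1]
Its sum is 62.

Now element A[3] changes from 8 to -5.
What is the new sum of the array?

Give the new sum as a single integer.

Old value at index 3: 8
New value at index 3: -5
Delta = -5 - 8 = -13
New sum = old_sum + delta = 62 + (-13) = 49

Answer: 49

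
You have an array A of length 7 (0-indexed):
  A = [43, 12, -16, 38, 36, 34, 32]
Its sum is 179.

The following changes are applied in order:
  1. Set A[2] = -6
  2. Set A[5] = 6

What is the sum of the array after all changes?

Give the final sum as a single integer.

Answer: 161

Derivation:
Initial sum: 179
Change 1: A[2] -16 -> -6, delta = 10, sum = 189
Change 2: A[5] 34 -> 6, delta = -28, sum = 161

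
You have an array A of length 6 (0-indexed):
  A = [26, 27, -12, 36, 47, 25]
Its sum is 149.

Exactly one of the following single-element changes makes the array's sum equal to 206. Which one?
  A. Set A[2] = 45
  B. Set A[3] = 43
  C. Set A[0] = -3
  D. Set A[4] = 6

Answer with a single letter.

Answer: A

Derivation:
Option A: A[2] -12->45, delta=57, new_sum=149+(57)=206 <-- matches target
Option B: A[3] 36->43, delta=7, new_sum=149+(7)=156
Option C: A[0] 26->-3, delta=-29, new_sum=149+(-29)=120
Option D: A[4] 47->6, delta=-41, new_sum=149+(-41)=108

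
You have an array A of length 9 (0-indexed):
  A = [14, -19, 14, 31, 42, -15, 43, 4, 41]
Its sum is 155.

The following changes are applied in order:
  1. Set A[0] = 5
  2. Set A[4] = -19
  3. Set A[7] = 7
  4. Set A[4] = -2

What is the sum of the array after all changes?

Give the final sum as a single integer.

Initial sum: 155
Change 1: A[0] 14 -> 5, delta = -9, sum = 146
Change 2: A[4] 42 -> -19, delta = -61, sum = 85
Change 3: A[7] 4 -> 7, delta = 3, sum = 88
Change 4: A[4] -19 -> -2, delta = 17, sum = 105

Answer: 105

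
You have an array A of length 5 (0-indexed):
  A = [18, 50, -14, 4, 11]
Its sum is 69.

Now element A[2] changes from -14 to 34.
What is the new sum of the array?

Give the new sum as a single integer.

Answer: 117

Derivation:
Old value at index 2: -14
New value at index 2: 34
Delta = 34 - -14 = 48
New sum = old_sum + delta = 69 + (48) = 117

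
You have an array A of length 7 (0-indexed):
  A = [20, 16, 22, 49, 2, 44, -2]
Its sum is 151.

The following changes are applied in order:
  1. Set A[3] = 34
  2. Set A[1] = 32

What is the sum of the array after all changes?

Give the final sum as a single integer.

Answer: 152

Derivation:
Initial sum: 151
Change 1: A[3] 49 -> 34, delta = -15, sum = 136
Change 2: A[1] 16 -> 32, delta = 16, sum = 152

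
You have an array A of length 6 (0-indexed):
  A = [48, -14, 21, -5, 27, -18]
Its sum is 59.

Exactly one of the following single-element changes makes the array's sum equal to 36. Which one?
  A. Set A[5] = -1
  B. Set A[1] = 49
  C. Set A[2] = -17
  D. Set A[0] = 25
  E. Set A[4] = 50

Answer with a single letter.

Answer: D

Derivation:
Option A: A[5] -18->-1, delta=17, new_sum=59+(17)=76
Option B: A[1] -14->49, delta=63, new_sum=59+(63)=122
Option C: A[2] 21->-17, delta=-38, new_sum=59+(-38)=21
Option D: A[0] 48->25, delta=-23, new_sum=59+(-23)=36 <-- matches target
Option E: A[4] 27->50, delta=23, new_sum=59+(23)=82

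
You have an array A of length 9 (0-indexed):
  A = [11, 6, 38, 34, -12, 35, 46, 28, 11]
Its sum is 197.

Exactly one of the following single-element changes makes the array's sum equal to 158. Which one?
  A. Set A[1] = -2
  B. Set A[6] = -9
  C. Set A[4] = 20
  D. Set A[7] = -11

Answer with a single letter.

Answer: D

Derivation:
Option A: A[1] 6->-2, delta=-8, new_sum=197+(-8)=189
Option B: A[6] 46->-9, delta=-55, new_sum=197+(-55)=142
Option C: A[4] -12->20, delta=32, new_sum=197+(32)=229
Option D: A[7] 28->-11, delta=-39, new_sum=197+(-39)=158 <-- matches target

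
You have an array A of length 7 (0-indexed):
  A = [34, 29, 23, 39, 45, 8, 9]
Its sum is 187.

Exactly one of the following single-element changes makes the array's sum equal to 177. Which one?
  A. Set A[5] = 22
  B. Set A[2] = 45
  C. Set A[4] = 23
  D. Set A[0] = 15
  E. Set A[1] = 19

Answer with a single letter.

Answer: E

Derivation:
Option A: A[5] 8->22, delta=14, new_sum=187+(14)=201
Option B: A[2] 23->45, delta=22, new_sum=187+(22)=209
Option C: A[4] 45->23, delta=-22, new_sum=187+(-22)=165
Option D: A[0] 34->15, delta=-19, new_sum=187+(-19)=168
Option E: A[1] 29->19, delta=-10, new_sum=187+(-10)=177 <-- matches target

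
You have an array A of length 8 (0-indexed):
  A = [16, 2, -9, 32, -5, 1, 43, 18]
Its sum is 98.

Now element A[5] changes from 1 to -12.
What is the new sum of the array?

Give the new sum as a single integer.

Old value at index 5: 1
New value at index 5: -12
Delta = -12 - 1 = -13
New sum = old_sum + delta = 98 + (-13) = 85

Answer: 85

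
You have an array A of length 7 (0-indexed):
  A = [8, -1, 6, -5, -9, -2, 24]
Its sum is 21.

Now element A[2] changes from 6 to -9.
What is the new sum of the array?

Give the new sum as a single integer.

Answer: 6

Derivation:
Old value at index 2: 6
New value at index 2: -9
Delta = -9 - 6 = -15
New sum = old_sum + delta = 21 + (-15) = 6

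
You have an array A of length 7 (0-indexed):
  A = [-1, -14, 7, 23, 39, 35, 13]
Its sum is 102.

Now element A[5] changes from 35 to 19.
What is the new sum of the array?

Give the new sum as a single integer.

Old value at index 5: 35
New value at index 5: 19
Delta = 19 - 35 = -16
New sum = old_sum + delta = 102 + (-16) = 86

Answer: 86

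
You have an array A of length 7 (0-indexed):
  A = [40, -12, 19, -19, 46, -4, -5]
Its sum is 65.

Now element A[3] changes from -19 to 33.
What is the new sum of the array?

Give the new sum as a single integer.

Answer: 117

Derivation:
Old value at index 3: -19
New value at index 3: 33
Delta = 33 - -19 = 52
New sum = old_sum + delta = 65 + (52) = 117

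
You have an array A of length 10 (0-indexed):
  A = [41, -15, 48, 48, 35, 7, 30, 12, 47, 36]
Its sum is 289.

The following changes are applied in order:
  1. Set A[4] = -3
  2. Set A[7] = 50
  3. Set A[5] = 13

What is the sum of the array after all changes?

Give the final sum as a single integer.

Answer: 295

Derivation:
Initial sum: 289
Change 1: A[4] 35 -> -3, delta = -38, sum = 251
Change 2: A[7] 12 -> 50, delta = 38, sum = 289
Change 3: A[5] 7 -> 13, delta = 6, sum = 295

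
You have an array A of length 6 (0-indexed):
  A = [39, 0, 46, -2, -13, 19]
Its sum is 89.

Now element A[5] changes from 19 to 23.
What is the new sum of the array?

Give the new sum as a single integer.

Old value at index 5: 19
New value at index 5: 23
Delta = 23 - 19 = 4
New sum = old_sum + delta = 89 + (4) = 93

Answer: 93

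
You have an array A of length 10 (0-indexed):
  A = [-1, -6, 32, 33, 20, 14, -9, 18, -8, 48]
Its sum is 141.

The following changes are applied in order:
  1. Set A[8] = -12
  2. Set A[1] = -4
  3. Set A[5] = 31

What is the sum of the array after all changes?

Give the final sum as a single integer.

Initial sum: 141
Change 1: A[8] -8 -> -12, delta = -4, sum = 137
Change 2: A[1] -6 -> -4, delta = 2, sum = 139
Change 3: A[5] 14 -> 31, delta = 17, sum = 156

Answer: 156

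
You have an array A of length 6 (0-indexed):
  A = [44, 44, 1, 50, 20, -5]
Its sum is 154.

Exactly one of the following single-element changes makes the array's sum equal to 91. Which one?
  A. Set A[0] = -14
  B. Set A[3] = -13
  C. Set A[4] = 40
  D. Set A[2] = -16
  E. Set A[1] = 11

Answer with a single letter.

Answer: B

Derivation:
Option A: A[0] 44->-14, delta=-58, new_sum=154+(-58)=96
Option B: A[3] 50->-13, delta=-63, new_sum=154+(-63)=91 <-- matches target
Option C: A[4] 20->40, delta=20, new_sum=154+(20)=174
Option D: A[2] 1->-16, delta=-17, new_sum=154+(-17)=137
Option E: A[1] 44->11, delta=-33, new_sum=154+(-33)=121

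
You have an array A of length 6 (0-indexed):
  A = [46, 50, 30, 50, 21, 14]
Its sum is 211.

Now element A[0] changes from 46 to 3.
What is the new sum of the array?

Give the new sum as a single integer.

Answer: 168

Derivation:
Old value at index 0: 46
New value at index 0: 3
Delta = 3 - 46 = -43
New sum = old_sum + delta = 211 + (-43) = 168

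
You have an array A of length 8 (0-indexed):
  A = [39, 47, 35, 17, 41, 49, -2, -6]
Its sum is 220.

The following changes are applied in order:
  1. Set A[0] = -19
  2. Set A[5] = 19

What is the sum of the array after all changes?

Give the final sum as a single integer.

Initial sum: 220
Change 1: A[0] 39 -> -19, delta = -58, sum = 162
Change 2: A[5] 49 -> 19, delta = -30, sum = 132

Answer: 132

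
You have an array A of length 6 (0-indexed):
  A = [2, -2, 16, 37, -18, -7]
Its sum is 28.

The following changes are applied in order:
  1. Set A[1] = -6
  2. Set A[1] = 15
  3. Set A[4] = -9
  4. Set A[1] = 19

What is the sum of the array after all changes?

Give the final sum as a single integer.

Initial sum: 28
Change 1: A[1] -2 -> -6, delta = -4, sum = 24
Change 2: A[1] -6 -> 15, delta = 21, sum = 45
Change 3: A[4] -18 -> -9, delta = 9, sum = 54
Change 4: A[1] 15 -> 19, delta = 4, sum = 58

Answer: 58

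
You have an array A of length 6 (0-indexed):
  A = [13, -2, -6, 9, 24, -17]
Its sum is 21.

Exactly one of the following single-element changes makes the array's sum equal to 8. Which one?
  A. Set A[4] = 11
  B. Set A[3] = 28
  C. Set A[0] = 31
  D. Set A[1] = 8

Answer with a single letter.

Option A: A[4] 24->11, delta=-13, new_sum=21+(-13)=8 <-- matches target
Option B: A[3] 9->28, delta=19, new_sum=21+(19)=40
Option C: A[0] 13->31, delta=18, new_sum=21+(18)=39
Option D: A[1] -2->8, delta=10, new_sum=21+(10)=31

Answer: A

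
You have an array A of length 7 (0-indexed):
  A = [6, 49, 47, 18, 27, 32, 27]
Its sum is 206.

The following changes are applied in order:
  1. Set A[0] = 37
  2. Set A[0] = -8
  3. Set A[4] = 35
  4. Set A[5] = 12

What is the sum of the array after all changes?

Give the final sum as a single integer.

Answer: 180

Derivation:
Initial sum: 206
Change 1: A[0] 6 -> 37, delta = 31, sum = 237
Change 2: A[0] 37 -> -8, delta = -45, sum = 192
Change 3: A[4] 27 -> 35, delta = 8, sum = 200
Change 4: A[5] 32 -> 12, delta = -20, sum = 180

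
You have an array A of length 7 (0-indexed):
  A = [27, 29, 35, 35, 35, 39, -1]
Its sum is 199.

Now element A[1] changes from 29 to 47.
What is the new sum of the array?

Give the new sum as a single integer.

Old value at index 1: 29
New value at index 1: 47
Delta = 47 - 29 = 18
New sum = old_sum + delta = 199 + (18) = 217

Answer: 217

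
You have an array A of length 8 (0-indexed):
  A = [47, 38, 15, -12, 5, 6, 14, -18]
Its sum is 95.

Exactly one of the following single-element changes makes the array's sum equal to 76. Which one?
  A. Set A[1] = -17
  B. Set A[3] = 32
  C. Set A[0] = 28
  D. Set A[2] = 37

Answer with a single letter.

Answer: C

Derivation:
Option A: A[1] 38->-17, delta=-55, new_sum=95+(-55)=40
Option B: A[3] -12->32, delta=44, new_sum=95+(44)=139
Option C: A[0] 47->28, delta=-19, new_sum=95+(-19)=76 <-- matches target
Option D: A[2] 15->37, delta=22, new_sum=95+(22)=117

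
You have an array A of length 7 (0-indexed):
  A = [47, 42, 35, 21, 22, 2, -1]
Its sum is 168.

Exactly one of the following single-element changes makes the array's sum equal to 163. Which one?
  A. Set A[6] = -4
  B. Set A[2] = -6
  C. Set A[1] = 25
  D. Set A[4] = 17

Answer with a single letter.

Answer: D

Derivation:
Option A: A[6] -1->-4, delta=-3, new_sum=168+(-3)=165
Option B: A[2] 35->-6, delta=-41, new_sum=168+(-41)=127
Option C: A[1] 42->25, delta=-17, new_sum=168+(-17)=151
Option D: A[4] 22->17, delta=-5, new_sum=168+(-5)=163 <-- matches target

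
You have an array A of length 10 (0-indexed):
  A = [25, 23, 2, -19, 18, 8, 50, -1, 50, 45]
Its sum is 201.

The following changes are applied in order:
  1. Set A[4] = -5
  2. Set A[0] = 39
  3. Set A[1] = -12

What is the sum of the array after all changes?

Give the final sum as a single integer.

Initial sum: 201
Change 1: A[4] 18 -> -5, delta = -23, sum = 178
Change 2: A[0] 25 -> 39, delta = 14, sum = 192
Change 3: A[1] 23 -> -12, delta = -35, sum = 157

Answer: 157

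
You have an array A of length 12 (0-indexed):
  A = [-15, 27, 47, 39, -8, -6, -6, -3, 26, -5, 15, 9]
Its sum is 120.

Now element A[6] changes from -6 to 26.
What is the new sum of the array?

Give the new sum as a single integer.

Answer: 152

Derivation:
Old value at index 6: -6
New value at index 6: 26
Delta = 26 - -6 = 32
New sum = old_sum + delta = 120 + (32) = 152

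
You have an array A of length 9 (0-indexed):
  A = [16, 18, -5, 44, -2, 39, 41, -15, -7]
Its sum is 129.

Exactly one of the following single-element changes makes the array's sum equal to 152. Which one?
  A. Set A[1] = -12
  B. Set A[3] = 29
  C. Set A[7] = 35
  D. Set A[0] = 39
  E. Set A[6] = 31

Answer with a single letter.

Option A: A[1] 18->-12, delta=-30, new_sum=129+(-30)=99
Option B: A[3] 44->29, delta=-15, new_sum=129+(-15)=114
Option C: A[7] -15->35, delta=50, new_sum=129+(50)=179
Option D: A[0] 16->39, delta=23, new_sum=129+(23)=152 <-- matches target
Option E: A[6] 41->31, delta=-10, new_sum=129+(-10)=119

Answer: D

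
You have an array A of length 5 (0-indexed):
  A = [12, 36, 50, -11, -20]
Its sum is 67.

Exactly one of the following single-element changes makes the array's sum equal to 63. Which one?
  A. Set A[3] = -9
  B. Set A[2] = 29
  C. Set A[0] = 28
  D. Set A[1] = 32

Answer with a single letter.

Answer: D

Derivation:
Option A: A[3] -11->-9, delta=2, new_sum=67+(2)=69
Option B: A[2] 50->29, delta=-21, new_sum=67+(-21)=46
Option C: A[0] 12->28, delta=16, new_sum=67+(16)=83
Option D: A[1] 36->32, delta=-4, new_sum=67+(-4)=63 <-- matches target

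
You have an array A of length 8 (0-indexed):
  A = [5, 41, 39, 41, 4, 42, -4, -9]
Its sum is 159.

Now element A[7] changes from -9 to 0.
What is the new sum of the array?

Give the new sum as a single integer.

Old value at index 7: -9
New value at index 7: 0
Delta = 0 - -9 = 9
New sum = old_sum + delta = 159 + (9) = 168

Answer: 168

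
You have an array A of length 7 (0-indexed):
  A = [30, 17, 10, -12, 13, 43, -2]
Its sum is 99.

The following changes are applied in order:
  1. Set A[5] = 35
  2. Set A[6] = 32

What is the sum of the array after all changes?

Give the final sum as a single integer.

Initial sum: 99
Change 1: A[5] 43 -> 35, delta = -8, sum = 91
Change 2: A[6] -2 -> 32, delta = 34, sum = 125

Answer: 125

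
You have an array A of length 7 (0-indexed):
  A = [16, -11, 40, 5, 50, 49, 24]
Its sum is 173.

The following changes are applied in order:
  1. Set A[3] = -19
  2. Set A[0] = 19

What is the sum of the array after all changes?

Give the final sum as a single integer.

Initial sum: 173
Change 1: A[3] 5 -> -19, delta = -24, sum = 149
Change 2: A[0] 16 -> 19, delta = 3, sum = 152

Answer: 152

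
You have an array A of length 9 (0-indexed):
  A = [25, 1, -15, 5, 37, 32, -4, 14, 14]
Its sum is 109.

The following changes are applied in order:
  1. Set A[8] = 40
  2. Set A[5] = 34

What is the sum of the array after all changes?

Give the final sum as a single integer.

Initial sum: 109
Change 1: A[8] 14 -> 40, delta = 26, sum = 135
Change 2: A[5] 32 -> 34, delta = 2, sum = 137

Answer: 137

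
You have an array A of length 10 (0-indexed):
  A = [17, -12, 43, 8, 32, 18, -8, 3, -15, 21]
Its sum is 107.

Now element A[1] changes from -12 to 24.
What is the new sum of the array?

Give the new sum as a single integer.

Answer: 143

Derivation:
Old value at index 1: -12
New value at index 1: 24
Delta = 24 - -12 = 36
New sum = old_sum + delta = 107 + (36) = 143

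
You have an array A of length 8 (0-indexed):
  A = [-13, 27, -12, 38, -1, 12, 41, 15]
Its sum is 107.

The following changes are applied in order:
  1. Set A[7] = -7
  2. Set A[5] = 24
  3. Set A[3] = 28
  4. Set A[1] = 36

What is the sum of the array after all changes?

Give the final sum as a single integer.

Initial sum: 107
Change 1: A[7] 15 -> -7, delta = -22, sum = 85
Change 2: A[5] 12 -> 24, delta = 12, sum = 97
Change 3: A[3] 38 -> 28, delta = -10, sum = 87
Change 4: A[1] 27 -> 36, delta = 9, sum = 96

Answer: 96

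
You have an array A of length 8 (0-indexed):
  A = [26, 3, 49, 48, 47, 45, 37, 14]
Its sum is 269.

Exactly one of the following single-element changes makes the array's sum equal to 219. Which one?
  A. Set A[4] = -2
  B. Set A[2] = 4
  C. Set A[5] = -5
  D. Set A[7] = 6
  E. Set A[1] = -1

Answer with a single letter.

Answer: C

Derivation:
Option A: A[4] 47->-2, delta=-49, new_sum=269+(-49)=220
Option B: A[2] 49->4, delta=-45, new_sum=269+(-45)=224
Option C: A[5] 45->-5, delta=-50, new_sum=269+(-50)=219 <-- matches target
Option D: A[7] 14->6, delta=-8, new_sum=269+(-8)=261
Option E: A[1] 3->-1, delta=-4, new_sum=269+(-4)=265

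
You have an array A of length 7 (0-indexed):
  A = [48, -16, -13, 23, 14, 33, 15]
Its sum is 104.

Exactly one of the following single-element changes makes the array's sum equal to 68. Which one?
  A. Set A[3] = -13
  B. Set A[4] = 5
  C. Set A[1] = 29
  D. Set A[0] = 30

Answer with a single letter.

Answer: A

Derivation:
Option A: A[3] 23->-13, delta=-36, new_sum=104+(-36)=68 <-- matches target
Option B: A[4] 14->5, delta=-9, new_sum=104+(-9)=95
Option C: A[1] -16->29, delta=45, new_sum=104+(45)=149
Option D: A[0] 48->30, delta=-18, new_sum=104+(-18)=86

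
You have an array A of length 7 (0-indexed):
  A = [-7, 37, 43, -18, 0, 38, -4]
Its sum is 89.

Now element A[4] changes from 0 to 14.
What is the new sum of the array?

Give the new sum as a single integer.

Old value at index 4: 0
New value at index 4: 14
Delta = 14 - 0 = 14
New sum = old_sum + delta = 89 + (14) = 103

Answer: 103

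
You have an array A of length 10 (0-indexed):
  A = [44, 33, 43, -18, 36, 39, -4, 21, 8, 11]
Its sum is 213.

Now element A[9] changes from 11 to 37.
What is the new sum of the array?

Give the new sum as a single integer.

Old value at index 9: 11
New value at index 9: 37
Delta = 37 - 11 = 26
New sum = old_sum + delta = 213 + (26) = 239

Answer: 239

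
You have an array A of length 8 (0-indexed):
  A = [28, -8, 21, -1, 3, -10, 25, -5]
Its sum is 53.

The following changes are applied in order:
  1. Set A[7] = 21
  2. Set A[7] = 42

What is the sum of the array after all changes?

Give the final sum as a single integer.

Answer: 100

Derivation:
Initial sum: 53
Change 1: A[7] -5 -> 21, delta = 26, sum = 79
Change 2: A[7] 21 -> 42, delta = 21, sum = 100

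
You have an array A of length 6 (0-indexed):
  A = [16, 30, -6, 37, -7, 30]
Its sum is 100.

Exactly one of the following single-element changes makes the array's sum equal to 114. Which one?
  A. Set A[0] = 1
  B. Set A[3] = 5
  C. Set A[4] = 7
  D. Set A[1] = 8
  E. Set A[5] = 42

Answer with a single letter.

Option A: A[0] 16->1, delta=-15, new_sum=100+(-15)=85
Option B: A[3] 37->5, delta=-32, new_sum=100+(-32)=68
Option C: A[4] -7->7, delta=14, new_sum=100+(14)=114 <-- matches target
Option D: A[1] 30->8, delta=-22, new_sum=100+(-22)=78
Option E: A[5] 30->42, delta=12, new_sum=100+(12)=112

Answer: C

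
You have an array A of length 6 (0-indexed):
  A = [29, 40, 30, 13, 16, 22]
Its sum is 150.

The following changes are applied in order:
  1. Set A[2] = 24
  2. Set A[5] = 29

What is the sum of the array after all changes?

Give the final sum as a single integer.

Answer: 151

Derivation:
Initial sum: 150
Change 1: A[2] 30 -> 24, delta = -6, sum = 144
Change 2: A[5] 22 -> 29, delta = 7, sum = 151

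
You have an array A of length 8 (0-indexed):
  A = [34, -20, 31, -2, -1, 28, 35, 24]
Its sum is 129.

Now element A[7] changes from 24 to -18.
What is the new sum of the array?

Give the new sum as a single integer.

Answer: 87

Derivation:
Old value at index 7: 24
New value at index 7: -18
Delta = -18 - 24 = -42
New sum = old_sum + delta = 129 + (-42) = 87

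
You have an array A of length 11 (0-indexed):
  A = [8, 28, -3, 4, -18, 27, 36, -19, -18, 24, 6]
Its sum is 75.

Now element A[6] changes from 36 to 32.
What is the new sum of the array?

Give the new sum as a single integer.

Old value at index 6: 36
New value at index 6: 32
Delta = 32 - 36 = -4
New sum = old_sum + delta = 75 + (-4) = 71

Answer: 71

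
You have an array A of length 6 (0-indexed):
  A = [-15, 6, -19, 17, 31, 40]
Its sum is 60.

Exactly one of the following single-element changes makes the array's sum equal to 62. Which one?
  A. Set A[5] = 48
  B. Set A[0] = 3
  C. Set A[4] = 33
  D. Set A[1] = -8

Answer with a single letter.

Option A: A[5] 40->48, delta=8, new_sum=60+(8)=68
Option B: A[0] -15->3, delta=18, new_sum=60+(18)=78
Option C: A[4] 31->33, delta=2, new_sum=60+(2)=62 <-- matches target
Option D: A[1] 6->-8, delta=-14, new_sum=60+(-14)=46

Answer: C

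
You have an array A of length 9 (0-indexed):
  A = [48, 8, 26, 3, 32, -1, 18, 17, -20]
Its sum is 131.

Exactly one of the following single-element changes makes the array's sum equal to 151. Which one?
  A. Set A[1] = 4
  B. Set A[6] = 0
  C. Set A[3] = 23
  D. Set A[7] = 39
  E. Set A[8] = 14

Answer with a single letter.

Answer: C

Derivation:
Option A: A[1] 8->4, delta=-4, new_sum=131+(-4)=127
Option B: A[6] 18->0, delta=-18, new_sum=131+(-18)=113
Option C: A[3] 3->23, delta=20, new_sum=131+(20)=151 <-- matches target
Option D: A[7] 17->39, delta=22, new_sum=131+(22)=153
Option E: A[8] -20->14, delta=34, new_sum=131+(34)=165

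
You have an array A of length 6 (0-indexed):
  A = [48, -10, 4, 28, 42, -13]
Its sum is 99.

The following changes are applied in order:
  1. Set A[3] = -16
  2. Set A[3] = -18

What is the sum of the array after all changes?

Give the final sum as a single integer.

Initial sum: 99
Change 1: A[3] 28 -> -16, delta = -44, sum = 55
Change 2: A[3] -16 -> -18, delta = -2, sum = 53

Answer: 53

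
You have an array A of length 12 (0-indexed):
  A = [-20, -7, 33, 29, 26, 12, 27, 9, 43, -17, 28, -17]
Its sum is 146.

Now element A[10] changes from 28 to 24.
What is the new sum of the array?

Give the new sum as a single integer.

Old value at index 10: 28
New value at index 10: 24
Delta = 24 - 28 = -4
New sum = old_sum + delta = 146 + (-4) = 142

Answer: 142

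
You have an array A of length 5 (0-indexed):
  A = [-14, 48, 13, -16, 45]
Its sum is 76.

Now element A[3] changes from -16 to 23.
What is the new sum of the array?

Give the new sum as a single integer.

Answer: 115

Derivation:
Old value at index 3: -16
New value at index 3: 23
Delta = 23 - -16 = 39
New sum = old_sum + delta = 76 + (39) = 115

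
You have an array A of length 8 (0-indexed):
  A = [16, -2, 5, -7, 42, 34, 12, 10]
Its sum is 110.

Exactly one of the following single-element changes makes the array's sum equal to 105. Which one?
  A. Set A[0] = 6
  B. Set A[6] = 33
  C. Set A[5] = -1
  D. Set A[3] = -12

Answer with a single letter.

Answer: D

Derivation:
Option A: A[0] 16->6, delta=-10, new_sum=110+(-10)=100
Option B: A[6] 12->33, delta=21, new_sum=110+(21)=131
Option C: A[5] 34->-1, delta=-35, new_sum=110+(-35)=75
Option D: A[3] -7->-12, delta=-5, new_sum=110+(-5)=105 <-- matches target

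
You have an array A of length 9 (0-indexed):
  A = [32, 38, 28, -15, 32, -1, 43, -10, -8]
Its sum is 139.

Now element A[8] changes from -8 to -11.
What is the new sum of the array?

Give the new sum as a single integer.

Answer: 136

Derivation:
Old value at index 8: -8
New value at index 8: -11
Delta = -11 - -8 = -3
New sum = old_sum + delta = 139 + (-3) = 136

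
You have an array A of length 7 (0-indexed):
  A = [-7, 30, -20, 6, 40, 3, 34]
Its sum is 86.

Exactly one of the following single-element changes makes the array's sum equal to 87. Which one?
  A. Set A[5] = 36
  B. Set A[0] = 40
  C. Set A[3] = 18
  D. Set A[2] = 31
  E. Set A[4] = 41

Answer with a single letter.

Answer: E

Derivation:
Option A: A[5] 3->36, delta=33, new_sum=86+(33)=119
Option B: A[0] -7->40, delta=47, new_sum=86+(47)=133
Option C: A[3] 6->18, delta=12, new_sum=86+(12)=98
Option D: A[2] -20->31, delta=51, new_sum=86+(51)=137
Option E: A[4] 40->41, delta=1, new_sum=86+(1)=87 <-- matches target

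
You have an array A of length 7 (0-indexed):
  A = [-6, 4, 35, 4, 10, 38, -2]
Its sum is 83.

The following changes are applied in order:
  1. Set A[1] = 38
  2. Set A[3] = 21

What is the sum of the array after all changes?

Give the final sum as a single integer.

Initial sum: 83
Change 1: A[1] 4 -> 38, delta = 34, sum = 117
Change 2: A[3] 4 -> 21, delta = 17, sum = 134

Answer: 134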